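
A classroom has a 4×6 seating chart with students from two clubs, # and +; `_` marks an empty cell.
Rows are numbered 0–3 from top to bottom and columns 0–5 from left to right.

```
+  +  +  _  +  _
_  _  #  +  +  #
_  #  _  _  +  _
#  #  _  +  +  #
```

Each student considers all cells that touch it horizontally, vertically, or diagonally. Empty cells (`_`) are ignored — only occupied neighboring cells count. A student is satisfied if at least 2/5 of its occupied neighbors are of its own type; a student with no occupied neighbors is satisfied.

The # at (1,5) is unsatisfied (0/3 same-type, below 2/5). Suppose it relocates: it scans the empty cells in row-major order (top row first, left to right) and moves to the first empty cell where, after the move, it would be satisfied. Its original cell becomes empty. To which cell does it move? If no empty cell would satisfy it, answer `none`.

(1,1)

Vacating (1,5). Empty cells in order:
  (0,3): 1/5 same-type → still unsatisfied.
  (0,5): 0/2 same-type → still unsatisfied.
  (1,0): 1/3 same-type → still unsatisfied.
  (1,1): 2/5 same-type → satisfied — stop here.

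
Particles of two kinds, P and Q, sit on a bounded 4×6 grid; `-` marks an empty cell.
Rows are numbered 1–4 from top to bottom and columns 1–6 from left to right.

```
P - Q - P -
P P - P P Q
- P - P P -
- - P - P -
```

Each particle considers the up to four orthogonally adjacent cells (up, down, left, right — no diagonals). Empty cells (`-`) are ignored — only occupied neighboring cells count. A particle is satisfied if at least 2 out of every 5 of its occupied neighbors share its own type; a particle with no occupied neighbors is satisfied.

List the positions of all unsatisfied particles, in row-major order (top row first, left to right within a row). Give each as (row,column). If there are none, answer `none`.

(2,6)

Row 1: (1,1)P 1/1 ✓ · (1,3)Q 0/0 ✓ · (1,5)P 1/1 ✓
Row 2: (2,1)P 2/2 ✓ · (2,2)P 2/2 ✓ · (2,4)P 2/2 ✓ · (2,5)P 3/4 ✓ · (2,6)Q 0/1 ✗
Row 3: (3,2)P 1/1 ✓ · (3,4)P 2/2 ✓ · (3,5)P 3/3 ✓
Row 4: (4,3)P 0/0 ✓ · (4,5)P 1/1 ✓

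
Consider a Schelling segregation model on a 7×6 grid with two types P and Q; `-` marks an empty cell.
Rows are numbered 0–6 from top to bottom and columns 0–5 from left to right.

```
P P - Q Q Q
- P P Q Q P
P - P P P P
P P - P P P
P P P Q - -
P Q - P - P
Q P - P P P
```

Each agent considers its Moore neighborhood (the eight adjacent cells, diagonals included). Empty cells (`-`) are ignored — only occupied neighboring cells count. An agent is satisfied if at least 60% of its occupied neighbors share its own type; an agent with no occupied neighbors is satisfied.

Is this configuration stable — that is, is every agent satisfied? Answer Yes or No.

(0,0)P 2/2 ok
(0,1)P 3/3 ok
(0,3)Q 3/4 ok
(0,4)Q 4/5 ok
(0,5)Q 2/3 ok
(1,1)P 5/5 ok
(1,2)P 4/6 ok
(1,3)Q 3/7 unhappy
(1,4)Q 4/8 unhappy
(1,5)P 2/5 unhappy
(2,0)P 3/3 ok
(2,2)P 5/6 ok
(2,3)P 5/7 ok
(2,4)P 6/8 ok
(2,5)P 4/5 ok
(3,0)P 4/4 ok
(3,1)P 6/6 ok
(3,3)P 5/6 ok
(3,4)P 5/6 ok
(3,5)P 3/3 ok
(4,0)P 4/5 ok
(4,1)P 5/6 ok
(4,2)P 4/6 ok
(4,3)Q 0/4 unhappy
(5,0)P 3/5 ok
(5,1)Q 1/6 unhappy
(5,3)P 3/4 ok
(5,5)P 2/2 ok
(6,0)Q 1/3 unhappy
(6,1)P 1/3 unhappy
(6,3)P 2/2 ok
(6,4)P 4/4 ok
(6,5)P 2/2 ok
For instance (1,3) has only 3/7 same-type neighbors, below 3/5.

No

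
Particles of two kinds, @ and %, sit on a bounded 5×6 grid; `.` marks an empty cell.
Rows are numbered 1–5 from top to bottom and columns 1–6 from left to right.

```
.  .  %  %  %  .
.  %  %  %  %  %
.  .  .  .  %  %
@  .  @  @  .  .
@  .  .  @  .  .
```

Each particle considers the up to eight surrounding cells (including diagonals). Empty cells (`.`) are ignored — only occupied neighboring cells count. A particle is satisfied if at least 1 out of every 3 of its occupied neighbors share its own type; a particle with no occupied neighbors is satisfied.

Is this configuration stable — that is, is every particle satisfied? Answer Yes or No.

Yes

(1,3)% 4/4 satisfied
(1,4)% 5/5 satisfied
(1,5)% 4/4 satisfied
(2,2)% 2/2 satisfied
(2,3)% 4/4 satisfied
(2,4)% 6/6 satisfied
(2,5)% 6/6 satisfied
(2,6)% 4/4 satisfied
(3,5)% 4/5 satisfied
(3,6)% 3/3 satisfied
(4,1)@ 1/1 satisfied
(4,3)@ 2/2 satisfied
(4,4)@ 2/3 satisfied
(5,1)@ 1/1 satisfied
(5,4)@ 2/2 satisfied
All meet the threshold, so the configuration is stable.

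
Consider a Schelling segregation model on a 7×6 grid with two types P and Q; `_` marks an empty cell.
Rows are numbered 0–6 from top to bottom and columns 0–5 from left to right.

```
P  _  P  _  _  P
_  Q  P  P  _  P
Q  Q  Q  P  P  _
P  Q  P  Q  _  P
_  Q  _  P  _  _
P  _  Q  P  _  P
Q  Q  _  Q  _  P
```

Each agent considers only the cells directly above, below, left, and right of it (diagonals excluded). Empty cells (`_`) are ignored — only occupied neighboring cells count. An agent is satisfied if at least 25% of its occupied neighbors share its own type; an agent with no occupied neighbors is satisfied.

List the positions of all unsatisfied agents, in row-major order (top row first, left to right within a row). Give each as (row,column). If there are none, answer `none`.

(3,0), (3,2), (3,3), (5,0), (5,2), (6,3)

Row 0: (0,0)P 0/0 ok · (0,2)P 1/1 ok · (0,5)P 1/1 ok
Row 1: (1,1)Q 1/2 ok · (1,2)P 2/4 ok · (1,3)P 2/2 ok · (1,5)P 1/1 ok
Row 2: (2,0)Q 1/2 ok · (2,1)Q 4/4 ok · (2,2)Q 1/4 ok · (2,3)P 2/4 ok · (2,4)P 1/1 ok
Row 3: (3,0)P 0/2 unhappy · (3,1)Q 2/4 ok · (3,2)P 0/3 unhappy · (3,3)Q 0/3 unhappy · (3,5)P 0/0 ok
Row 4: (4,1)Q 1/1 ok · (4,3)P 1/2 ok
Row 5: (5,0)P 0/1 unhappy · (5,2)Q 0/1 unhappy · (5,3)P 1/3 ok · (5,5)P 1/1 ok
Row 6: (6,0)Q 1/2 ok · (6,1)Q 1/1 ok · (6,3)Q 0/1 unhappy · (6,5)P 1/1 ok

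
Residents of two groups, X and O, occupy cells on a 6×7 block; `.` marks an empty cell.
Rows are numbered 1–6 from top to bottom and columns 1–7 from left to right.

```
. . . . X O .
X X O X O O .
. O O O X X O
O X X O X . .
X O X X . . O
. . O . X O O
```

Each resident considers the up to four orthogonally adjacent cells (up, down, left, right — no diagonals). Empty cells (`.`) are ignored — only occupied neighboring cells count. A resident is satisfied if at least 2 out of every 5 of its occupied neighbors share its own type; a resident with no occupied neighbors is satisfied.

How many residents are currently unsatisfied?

15

(1,5)X 0/2 not
(1,6)O 1/2 satisfied
(2,1)X 1/1 satisfied
(2,2)X 1/3 not
(2,3)O 1/3 not
(2,4)X 0/3 not
(2,5)O 1/4 not
(2,6)O 2/3 satisfied
(3,2)O 1/3 not
(3,3)O 3/4 satisfied
(3,4)O 2/4 satisfied
(3,5)X 2/4 satisfied
(3,6)X 1/3 not
(3,7)O 0/1 not
(4,1)O 0/2 not
(4,2)X 1/4 not
(4,3)X 2/4 satisfied
(4,4)O 1/4 not
(4,5)X 1/2 satisfied
(5,1)X 0/2 not
(5,2)O 0/3 not
(5,3)X 2/4 satisfied
(5,4)X 1/2 satisfied
(5,7)O 1/1 satisfied
(6,3)O 0/1 not
(6,5)X 0/1 not
(6,6)O 1/2 satisfied
(6,7)O 2/2 satisfied
Unsatisfied: (1,5), (2,2), (2,3), (2,4), (2,5), (3,2), (3,6), (3,7), (4,1), (4,2), (4,4), (5,1), (5,2), (6,3), (6,5) — 15 in total.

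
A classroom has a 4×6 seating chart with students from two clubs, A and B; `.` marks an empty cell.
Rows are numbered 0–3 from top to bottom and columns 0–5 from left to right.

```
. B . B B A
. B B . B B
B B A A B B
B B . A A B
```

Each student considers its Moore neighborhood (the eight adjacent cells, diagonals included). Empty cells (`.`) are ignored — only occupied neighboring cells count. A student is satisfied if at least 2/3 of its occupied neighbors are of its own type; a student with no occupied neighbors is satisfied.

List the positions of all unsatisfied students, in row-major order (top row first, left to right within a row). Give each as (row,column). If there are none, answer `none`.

Row 0: (0,1)B 2/2 ok · (0,3)B 3/3 ok · (0,4)B 3/4 ok · (0,5)A 0/3 unhappy
Row 1: (1,1)B 4/5 ok · (1,2)B 4/6 ok · (1,4)B 5/7 ok · (1,5)B 4/5 ok
Row 2: (2,0)B 4/4 ok · (2,1)B 5/6 ok · (2,2)A 2/6 unhappy · (2,3)A 3/6 unhappy · (2,4)B 4/7 unhappy · (2,5)B 4/5 ok
Row 3: (3,0)B 3/3 ok · (3,1)B 3/4 ok · (3,3)A 3/4 ok · (3,4)A 2/5 unhappy · (3,5)B 2/3 ok

(0,5), (2,2), (2,3), (2,4), (3,4)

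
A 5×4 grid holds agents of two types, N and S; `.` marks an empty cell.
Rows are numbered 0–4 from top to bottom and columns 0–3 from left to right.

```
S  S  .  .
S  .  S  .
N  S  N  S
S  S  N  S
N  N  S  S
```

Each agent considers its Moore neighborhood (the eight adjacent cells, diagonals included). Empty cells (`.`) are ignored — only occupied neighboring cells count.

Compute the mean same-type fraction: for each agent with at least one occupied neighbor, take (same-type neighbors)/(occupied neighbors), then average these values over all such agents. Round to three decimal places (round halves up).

0.523

Row 0: (0,0)S 2/2 · (0,1)S 3/3
Row 1: (1,0)S 3/4 · (1,2)S 3/4
Row 2: (2,0)N 0/4 · (2,1)S 4/7 · (2,2)N 1/6 · (2,3)S 2/4
Row 3: (3,0)S 2/5 · (3,1)S 3/8 · (3,2)N 2/8 · (3,3)S 3/5
Row 4: (4,0)N 1/3 · (4,1)N 2/5 · (4,2)S 3/5 · (4,3)S 2/3
Sum over 16 agents: 2/2 + 3/3 + 3/4 + 3/4 + 0/4 + 4/7 + 1/6 + 2/4 + 2/5 + 3/8 + 2/8 + 3/5 + 1/3 + 2/5 + 3/5 + 2/3 = 1405/168; mean = 1405/168 ÷ 16 = 1405/2688 = 0.522693… → 0.523.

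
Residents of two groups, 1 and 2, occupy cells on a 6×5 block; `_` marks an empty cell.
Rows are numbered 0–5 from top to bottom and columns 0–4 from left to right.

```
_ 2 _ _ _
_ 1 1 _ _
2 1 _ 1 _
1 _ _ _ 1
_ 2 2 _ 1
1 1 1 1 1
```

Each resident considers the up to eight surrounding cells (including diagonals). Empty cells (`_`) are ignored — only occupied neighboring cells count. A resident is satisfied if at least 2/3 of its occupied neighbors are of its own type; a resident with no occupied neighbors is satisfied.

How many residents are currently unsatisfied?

9

(0,1)2 0/2 unhappy
(1,1)1 2/4 unhappy
(1,2)1 3/4 ok
(2,0)2 0/3 unhappy
(2,1)1 3/4 ok
(2,3)1 2/2 ok
(3,0)1 1/3 unhappy
(3,4)1 2/2 ok
(4,1)2 1/5 unhappy
(4,2)2 1/4 unhappy
(4,4)1 3/3 ok
(5,0)1 1/2 unhappy
(5,1)1 2/4 unhappy
(5,2)1 2/4 unhappy
(5,3)1 3/4 ok
(5,4)1 2/2 ok
Unsatisfied: (0,1), (1,1), (2,0), (3,0), (4,1), (4,2), (5,0), (5,1), (5,2) — 9 in total.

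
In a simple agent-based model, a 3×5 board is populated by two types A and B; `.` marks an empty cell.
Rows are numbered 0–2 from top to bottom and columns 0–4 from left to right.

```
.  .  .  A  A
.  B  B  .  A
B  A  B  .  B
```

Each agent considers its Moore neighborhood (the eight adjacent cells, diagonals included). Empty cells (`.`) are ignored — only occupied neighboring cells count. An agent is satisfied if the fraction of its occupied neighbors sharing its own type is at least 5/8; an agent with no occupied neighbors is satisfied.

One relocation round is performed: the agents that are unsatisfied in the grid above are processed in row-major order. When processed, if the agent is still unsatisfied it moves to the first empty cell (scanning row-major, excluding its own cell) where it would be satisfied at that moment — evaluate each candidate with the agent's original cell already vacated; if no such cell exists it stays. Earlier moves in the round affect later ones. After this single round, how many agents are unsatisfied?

2

Initially unsatisfied (in order): (1,2), (2,0), (2,1), (2,4).
  (1,2) → (0,0).
  (2,0) → (0,1).
  (2,1): no empty cell satisfies it; stays.
  (2,4) → (0,2).
Resulting grid:
B B B A A
. B . . A
. A B . .
Unsatisfied now: (2,1), (2,2).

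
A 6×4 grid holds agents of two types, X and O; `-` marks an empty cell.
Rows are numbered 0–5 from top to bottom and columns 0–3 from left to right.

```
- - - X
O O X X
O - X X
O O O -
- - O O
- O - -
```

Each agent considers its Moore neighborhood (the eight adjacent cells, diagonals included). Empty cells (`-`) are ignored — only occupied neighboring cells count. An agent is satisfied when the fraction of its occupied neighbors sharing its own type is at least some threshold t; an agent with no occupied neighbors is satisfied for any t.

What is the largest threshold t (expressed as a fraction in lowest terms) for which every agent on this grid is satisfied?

Row 0: (0,3)X 2/2
Row 1: (1,0)O 2/2 · (1,1)O 2/4 · (1,2)X 4/5 · (1,3)X 4/4
Row 2: (2,0)O 4/4 · (2,2)X 3/6 · (2,3)X 3/4
Row 3: (3,0)O 2/2 · (3,1)O 4/5 · (3,2)O 3/5
Row 4: (4,2)O 4/4 · (4,3)O 2/2
Row 5: (5,1)O 1/1
The smallest same-type fraction is 2/4 at (1,1), which reduces to 1/2. Any threshold above that leaves this agent unsatisfied.

1/2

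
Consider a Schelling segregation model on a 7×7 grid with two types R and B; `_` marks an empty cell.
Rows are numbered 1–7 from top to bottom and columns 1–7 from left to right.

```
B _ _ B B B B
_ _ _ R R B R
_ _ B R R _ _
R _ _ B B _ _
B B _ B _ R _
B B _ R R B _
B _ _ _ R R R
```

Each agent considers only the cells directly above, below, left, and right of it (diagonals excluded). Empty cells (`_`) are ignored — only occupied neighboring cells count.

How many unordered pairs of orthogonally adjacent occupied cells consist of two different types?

Scan each occupied cell's neighbors to the right and below so each pair is counted once.
From row 1: 3 unlike of 7 pairs (running 3/7).
From row 2: 2 unlike of 5 pairs (running 5/12).
From row 3: 3 unlike of 4 pairs (running 8/16).
From row 4: 1 unlike of 3 pairs (running 9/19).
From row 5: 2 unlike of 5 pairs (running 11/24).
From row 6: 2 unlike of 6 pairs (running 13/30).
From row 7: 0 unlike of 2 pairs (running 13/32).
Total adjacent occupied pairs: 32; unlike-type pairs: 13.

13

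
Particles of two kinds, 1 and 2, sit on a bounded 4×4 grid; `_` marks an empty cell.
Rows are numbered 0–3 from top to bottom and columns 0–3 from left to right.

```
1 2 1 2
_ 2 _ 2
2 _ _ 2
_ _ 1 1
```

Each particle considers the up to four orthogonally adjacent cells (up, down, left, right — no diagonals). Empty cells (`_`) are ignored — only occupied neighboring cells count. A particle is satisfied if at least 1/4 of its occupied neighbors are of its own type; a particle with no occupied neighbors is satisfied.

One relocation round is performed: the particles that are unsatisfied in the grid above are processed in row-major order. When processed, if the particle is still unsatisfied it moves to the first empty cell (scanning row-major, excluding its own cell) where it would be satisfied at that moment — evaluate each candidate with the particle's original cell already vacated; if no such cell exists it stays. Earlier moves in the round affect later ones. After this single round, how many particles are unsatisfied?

Initially unsatisfied (in order): (0,0), (0,2).
  (0,0) → (1,2).
  (0,2): now satisfied by earlier moves; stays.
Resulting grid:
_ 2 1 2
_ 2 1 2
2 _ _ 2
_ _ 1 1
All satisfied now.

0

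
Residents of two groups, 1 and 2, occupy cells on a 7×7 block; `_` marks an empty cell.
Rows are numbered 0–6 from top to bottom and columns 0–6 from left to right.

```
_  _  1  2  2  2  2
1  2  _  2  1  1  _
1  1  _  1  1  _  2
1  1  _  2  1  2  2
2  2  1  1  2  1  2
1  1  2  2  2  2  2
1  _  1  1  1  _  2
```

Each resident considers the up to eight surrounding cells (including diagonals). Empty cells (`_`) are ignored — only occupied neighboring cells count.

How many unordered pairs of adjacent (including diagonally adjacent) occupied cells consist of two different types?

55

Scan each occupied cell's neighbors to the right and below (and the two forward diagonals) so each pair is counted once.
Row 0: 1(0,2)–2(0,3)≠ 1(0,2)–2(1,3)≠ 1(0,2)–2(1,1)≠ 2(0,3)–2(0,4)= 2(0,3)–2(1,3)= 2(0,3)–1(1,4)≠ 2(0,4)–2(0,5)= 2(0,4)–1(1,4)≠ 2(0,4)–1(1,5)≠ 2(0,4)–2(1,3)= 2(0,5)–2(0,6)= 2(0,5)–1(1,5)≠ 2(0,5)–1(1,4)≠ 2(0,6)–1(1,5)≠  → 9/14 unlike.
Row 1: 1(1,0)–2(1,1)≠ 1(1,0)–1(2,0)= 1(1,0)–1(2,1)= 2(1,1)–1(2,1)≠ 2(1,1)–1(2,0)≠ 2(1,3)–1(1,4)≠ 2(1,3)–1(2,3)≠ 2(1,3)–1(2,4)≠ 1(1,4)–1(1,5)= 1(1,4)–1(2,4)= 1(1,4)–1(2,3)= 1(1,5)–2(2,6)≠ 1(1,5)–1(2,4)=  → 7/13 unlike.
Row 2: 1(2,0)–1(2,1)= 1(2,0)–1(3,0)= 1(2,0)–1(3,1)= 1(2,1)–1(3,1)= 1(2,1)–1(3,0)= 1(2,3)–1(2,4)= 1(2,3)–2(3,3)≠ 1(2,3)–1(3,4)= 1(2,4)–1(3,4)= 1(2,4)–2(3,5)≠ 1(2,4)–2(3,3)≠ 2(2,6)–2(3,6)= 2(2,6)–2(3,5)=  → 3/13 unlike.
Row 3: 1(3,0)–1(3,1)= 1(3,0)–2(4,0)≠ 1(3,0)–2(4,1)≠ 1(3,1)–2(4,1)≠ 1(3,1)–1(4,2)= 1(3,1)–2(4,0)≠ 2(3,3)–1(3,4)≠ 2(3,3)–1(4,3)≠ 2(3,3)–2(4,4)= 2(3,3)–1(4,2)≠ 1(3,4)–2(3,5)≠ 1(3,4)–2(4,4)≠ 1(3,4)–1(4,5)= 1(3,4)–1(4,3)= 2(3,5)–2(3,6)= 2(3,5)–1(4,5)≠ 2(3,5)–2(4,6)= 2(3,5)–2(4,4)= 2(3,6)–2(4,6)= 2(3,6)–1(4,5)≠  → 11/20 unlike.
Row 4: 2(4,0)–2(4,1)= 2(4,0)–1(5,0)≠ 2(4,0)–1(5,1)≠ 2(4,1)–1(4,2)≠ 2(4,1)–1(5,1)≠ 2(4,1)–2(5,2)= 2(4,1)–1(5,0)≠ 1(4,2)–1(4,3)= 1(4,2)–2(5,2)≠ 1(4,2)–2(5,3)≠ 1(4,2)–1(5,1)= 1(4,3)–2(4,4)≠ 1(4,3)–2(5,3)≠ 1(4,3)–2(5,4)≠ 1(4,3)–2(5,2)≠ 2(4,4)–1(4,5)≠ 2(4,4)–2(5,4)= 2(4,4)–2(5,5)= 2(4,4)–2(5,3)= 1(4,5)–2(4,6)≠ 1(4,5)–2(5,5)≠ 1(4,5)–2(5,6)≠ 1(4,5)–2(5,4)≠ 2(4,6)–2(5,6)= 2(4,6)–2(5,5)=  → 16/25 unlike.
Row 5: 1(5,0)–1(5,1)= 1(5,0)–1(6,0)= 1(5,1)–2(5,2)≠ 1(5,1)–1(6,2)= 1(5,1)–1(6,0)= 2(5,2)–2(5,3)= 2(5,2)–1(6,2)≠ 2(5,2)–1(6,3)≠ 2(5,3)–2(5,4)= 2(5,3)–1(6,3)≠ 2(5,3)–1(6,4)≠ 2(5,3)–1(6,2)≠ 2(5,4)–2(5,5)= 2(5,4)–1(6,4)≠ 2(5,4)–1(6,3)≠ 2(5,5)–2(5,6)= 2(5,5)–2(6,6)= 2(5,5)–1(6,4)≠ 2(5,6)–2(6,6)=  → 9/19 unlike.
Row 6: 1(6,2)–1(6,3)= 1(6,3)–1(6,4)=  → 0/2 unlike.
Total adjacent occupied pairs: 106; unlike-type pairs: 55.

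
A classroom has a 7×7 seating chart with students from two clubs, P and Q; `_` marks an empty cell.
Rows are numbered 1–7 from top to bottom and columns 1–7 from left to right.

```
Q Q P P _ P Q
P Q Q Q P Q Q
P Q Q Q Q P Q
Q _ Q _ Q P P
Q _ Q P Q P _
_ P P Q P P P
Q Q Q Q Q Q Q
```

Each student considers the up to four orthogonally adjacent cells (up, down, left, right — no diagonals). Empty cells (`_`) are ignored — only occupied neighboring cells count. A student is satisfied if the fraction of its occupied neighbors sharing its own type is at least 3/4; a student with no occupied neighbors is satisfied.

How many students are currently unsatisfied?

32

Row 1: (1,1)Q 1/2 ✗ · (1,2)Q 2/3 ✗ · (1,3)P 1/3 ✗ · (1,4)P 1/2 ✗ · (1,6)P 0/2 ✗ · (1,7)Q 1/2 ✗
Row 2: (2,1)P 1/3 ✗ · (2,2)Q 3/4 ✓ · (2,3)Q 3/4 ✓ · (2,4)Q 2/4 ✗ · (2,5)P 0/3 ✗ · (2,6)Q 1/4 ✗ · (2,7)Q 3/3 ✓
Row 3: (3,1)P 1/3 ✗ · (3,2)Q 2/3 ✗ · (3,3)Q 4/4 ✓ · (3,4)Q 3/3 ✓ · (3,5)Q 2/4 ✗ · (3,6)P 1/4 ✗ · (3,7)Q 1/3 ✗
Row 4: (4,1)Q 1/2 ✗ · (4,3)Q 2/2 ✓ · (4,5)Q 2/3 ✗ · (4,6)P 3/4 ✓ · (4,7)P 1/2 ✗
Row 5: (5,1)Q 1/1 ✓ · (5,3)Q 1/3 ✗ · (5,4)P 0/3 ✗ · (5,5)Q 1/4 ✗ · (5,6)P 2/3 ✗
Row 6: (6,2)P 1/2 ✗ · (6,3)P 1/4 ✗ · (6,4)Q 1/4 ✗ · (6,5)P 1/4 ✗ · (6,6)P 3/4 ✓ · (6,7)P 1/2 ✗
Row 7: (7,1)Q 1/1 ✓ · (7,2)Q 2/3 ✗ · (7,3)Q 2/3 ✗ · (7,4)Q 3/3 ✓ · (7,5)Q 2/3 ✗ · (7,6)Q 2/3 ✗ · (7,7)Q 1/2 ✗
Unsatisfied: (1,1), (1,2), (1,3), (1,4), (1,6), (1,7), (2,1), (2,4), (2,5), (2,6), (3,1), (3,2), (3,5), (3,6), (3,7), (4,1), (4,5), (4,7), (5,3), (5,4), (5,5), (5,6), (6,2), (6,3), (6,4), (6,5), (6,7), (7,2), (7,3), (7,5), (7,6), (7,7) — 32 in total.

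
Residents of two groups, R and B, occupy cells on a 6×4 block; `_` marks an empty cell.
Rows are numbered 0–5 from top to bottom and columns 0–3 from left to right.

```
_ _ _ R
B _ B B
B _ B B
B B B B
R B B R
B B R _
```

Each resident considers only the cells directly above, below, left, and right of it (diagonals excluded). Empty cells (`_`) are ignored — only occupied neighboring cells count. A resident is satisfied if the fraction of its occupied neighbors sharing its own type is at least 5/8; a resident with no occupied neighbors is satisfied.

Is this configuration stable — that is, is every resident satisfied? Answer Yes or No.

No

Row 0: (0,3)R 0/1 ✗
Row 1: (1,0)B 1/1 ✓ · (1,2)B 2/2 ✓ · (1,3)B 2/3 ✓
Row 2: (2,0)B 2/2 ✓ · (2,2)B 3/3 ✓ · (2,3)B 3/3 ✓
Row 3: (3,0)B 2/3 ✓ · (3,1)B 3/3 ✓ · (3,2)B 4/4 ✓ · (3,3)B 2/3 ✓
Row 4: (4,0)R 0/3 ✗ · (4,1)B 3/4 ✓ · (4,2)B 2/4 ✗ · (4,3)R 0/2 ✗
Row 5: (5,0)B 1/2 ✗ · (5,1)B 2/3 ✓ · (5,2)R 0/2 ✗
For instance (0,3) has only 0/1 same-type neighbors, below 5/8.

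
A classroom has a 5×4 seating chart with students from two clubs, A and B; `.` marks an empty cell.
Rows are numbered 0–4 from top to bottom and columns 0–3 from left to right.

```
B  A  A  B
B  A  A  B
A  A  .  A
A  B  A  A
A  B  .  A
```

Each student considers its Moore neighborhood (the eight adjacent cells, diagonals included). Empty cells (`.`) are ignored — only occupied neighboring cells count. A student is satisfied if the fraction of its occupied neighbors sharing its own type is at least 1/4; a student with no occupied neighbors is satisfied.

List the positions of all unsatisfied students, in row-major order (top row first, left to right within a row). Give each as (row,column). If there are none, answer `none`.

Row 0: (0,0)B 1/3 satisfied · (0,1)A 3/5 satisfied · (0,2)A 3/5 satisfied · (0,3)B 1/3 satisfied
Row 1: (1,0)B 1/5 not · (1,1)A 5/7 satisfied · (1,2)A 5/7 satisfied · (1,3)B 1/4 satisfied
Row 2: (2,0)A 3/5 satisfied · (2,1)A 5/7 satisfied · (2,3)A 3/4 satisfied
Row 3: (3,0)A 3/5 satisfied · (3,1)B 1/6 not · (3,2)A 4/6 satisfied · (3,3)A 3/3 satisfied
Row 4: (4,0)A 1/3 satisfied · (4,1)B 1/4 satisfied · (4,3)A 2/2 satisfied

(1,0), (3,1)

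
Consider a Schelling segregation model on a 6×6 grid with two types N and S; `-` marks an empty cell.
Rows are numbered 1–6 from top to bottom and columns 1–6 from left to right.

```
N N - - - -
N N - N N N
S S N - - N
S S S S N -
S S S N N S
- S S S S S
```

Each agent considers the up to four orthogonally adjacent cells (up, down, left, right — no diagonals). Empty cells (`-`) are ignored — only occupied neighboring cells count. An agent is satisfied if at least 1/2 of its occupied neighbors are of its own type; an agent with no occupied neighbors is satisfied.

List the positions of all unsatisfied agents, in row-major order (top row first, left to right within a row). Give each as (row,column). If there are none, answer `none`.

Row 1: (1,1)N 2/2 ok · (1,2)N 2/2 ok
Row 2: (2,1)N 2/3 ok · (2,2)N 2/3 ok · (2,4)N 1/1 ok · (2,5)N 2/2 ok · (2,6)N 2/2 ok
Row 3: (3,1)S 2/3 ok · (3,2)S 2/4 ok · (3,3)N 0/2 unhappy · (3,6)N 1/1 ok
Row 4: (4,1)S 3/3 ok · (4,2)S 4/4 ok · (4,3)S 3/4 ok · (4,4)S 1/3 unhappy · (4,5)N 1/2 ok
Row 5: (5,1)S 2/2 ok · (5,2)S 4/4 ok · (5,3)S 3/4 ok · (5,4)N 1/4 unhappy · (5,5)N 2/4 ok · (5,6)S 1/2 ok
Row 6: (6,2)S 2/2 ok · (6,3)S 3/3 ok · (6,4)S 2/3 ok · (6,5)S 2/3 ok · (6,6)S 2/2 ok

(3,3), (4,4), (5,4)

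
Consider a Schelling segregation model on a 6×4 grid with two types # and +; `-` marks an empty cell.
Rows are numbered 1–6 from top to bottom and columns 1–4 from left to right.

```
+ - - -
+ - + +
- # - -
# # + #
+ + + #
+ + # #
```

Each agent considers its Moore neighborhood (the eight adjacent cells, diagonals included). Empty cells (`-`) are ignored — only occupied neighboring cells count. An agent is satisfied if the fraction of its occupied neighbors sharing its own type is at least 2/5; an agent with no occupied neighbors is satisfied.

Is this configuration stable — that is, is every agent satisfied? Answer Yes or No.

No

Row 1: (1,1)+ 1/1 ✓
Row 2: (2,1)+ 1/2 ✓ · (2,3)+ 1/2 ✓ · (2,4)+ 1/1 ✓
Row 3: (3,2)# 2/5 ✓
Row 4: (4,1)# 2/4 ✓ · (4,2)# 2/6 ✗ · (4,3)+ 2/6 ✗ · (4,4)# 1/3 ✗
Row 5: (5,1)+ 3/5 ✓ · (5,2)+ 5/8 ✓ · (5,3)+ 3/8 ✗ · (5,4)# 3/5 ✓
Row 6: (6,1)+ 3/3 ✓ · (6,2)+ 4/5 ✓ · (6,3)# 2/5 ✓ · (6,4)# 2/3 ✓
For instance (4,2) has only 2/6 same-type neighbors, below 2/5.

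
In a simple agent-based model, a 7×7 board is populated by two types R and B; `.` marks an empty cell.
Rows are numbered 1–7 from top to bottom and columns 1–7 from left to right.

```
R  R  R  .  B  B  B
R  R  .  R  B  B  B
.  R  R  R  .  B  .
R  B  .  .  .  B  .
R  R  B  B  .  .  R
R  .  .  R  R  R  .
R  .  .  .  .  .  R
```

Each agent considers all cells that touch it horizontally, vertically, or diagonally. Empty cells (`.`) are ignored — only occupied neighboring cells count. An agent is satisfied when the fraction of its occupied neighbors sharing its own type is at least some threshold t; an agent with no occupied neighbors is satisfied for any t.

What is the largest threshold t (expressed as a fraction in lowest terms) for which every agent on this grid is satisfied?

1/6

Row 1: (1,1)R 3/3 · (1,2)R 4/4 · (1,3)R 3/3 · (1,5)B 3/4 · (1,6)B 5/5 · (1,7)B 3/3
Row 2: (2,1)R 4/4 · (2,2)R 6/6 · (2,4)R 3/5 · (2,5)B 4/6 · (2,6)B 6/6 · (2,7)B 4/4
Row 3: (3,2)R 4/5 · (3,3)R 4/5 · (3,4)R 2/3 · (3,6)B 4/4
Row 4: (4,1)R 3/4 · (4,2)B 1/6 · (4,6)B 1/2
Row 5: (5,1)R 3/4 · (5,2)R 3/5 · (5,3)B 2/4 · (5,4)B 1/3 · (5,7)R 1/2
Row 6: (6,1)R 3/3 · (6,4)R 1/3 · (6,5)R 2/3 · (6,6)R 3/3
Row 7: (7,1)R 1/1 · (7,7)R 1/1
The smallest same-type fraction is 1/6 at (4,2), which reduces to 1/6. Any threshold above that leaves this agent unsatisfied.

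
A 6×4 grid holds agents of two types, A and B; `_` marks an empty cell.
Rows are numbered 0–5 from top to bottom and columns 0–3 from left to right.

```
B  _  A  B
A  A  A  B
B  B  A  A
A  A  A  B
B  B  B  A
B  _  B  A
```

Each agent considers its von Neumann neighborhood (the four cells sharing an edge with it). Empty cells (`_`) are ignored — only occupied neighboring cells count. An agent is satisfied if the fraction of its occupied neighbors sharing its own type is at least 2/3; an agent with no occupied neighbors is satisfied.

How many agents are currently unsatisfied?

16

Row 0: (0,0)B 0/1 unhappy · (0,2)A 1/2 unhappy · (0,3)B 1/2 unhappy
Row 1: (1,0)A 1/3 unhappy · (1,1)A 2/3 ok · (1,2)A 3/4 ok · (1,3)B 1/3 unhappy
Row 2: (2,0)B 1/3 unhappy · (2,1)B 1/4 unhappy · (2,2)A 3/4 ok · (2,3)A 1/3 unhappy
Row 3: (3,0)A 1/3 unhappy · (3,1)A 2/4 unhappy · (3,2)A 2/4 unhappy · (3,3)B 0/3 unhappy
Row 4: (4,0)B 2/3 ok · (4,1)B 2/3 ok · (4,2)B 2/4 unhappy · (4,3)A 1/3 unhappy
Row 5: (5,0)B 1/1 ok · (5,2)B 1/2 unhappy · (5,3)A 1/2 unhappy
Unsatisfied: (0,0), (0,2), (0,3), (1,0), (1,3), (2,0), (2,1), (2,3), (3,0), (3,1), (3,2), (3,3), (4,2), (4,3), (5,2), (5,3) — 16 in total.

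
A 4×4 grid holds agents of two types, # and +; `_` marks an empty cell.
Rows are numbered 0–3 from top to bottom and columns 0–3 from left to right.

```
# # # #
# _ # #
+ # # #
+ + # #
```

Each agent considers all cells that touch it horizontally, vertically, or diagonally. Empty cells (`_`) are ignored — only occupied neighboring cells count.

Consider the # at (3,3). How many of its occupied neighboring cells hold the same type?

Occupied neighbors of (3,3): (2,2)=#, (2,3)=#, (3,2)=#.
Same type (#): 3 of 3.

3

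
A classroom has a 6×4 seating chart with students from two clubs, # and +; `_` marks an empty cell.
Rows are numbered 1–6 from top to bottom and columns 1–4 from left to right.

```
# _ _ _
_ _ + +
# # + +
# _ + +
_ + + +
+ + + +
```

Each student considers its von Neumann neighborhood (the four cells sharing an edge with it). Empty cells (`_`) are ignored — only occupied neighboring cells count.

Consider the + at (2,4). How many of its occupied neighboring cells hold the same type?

Occupied neighbors of (2,4): (3,4)=+, (2,3)=+.
Same type (+): 2 of 2.

2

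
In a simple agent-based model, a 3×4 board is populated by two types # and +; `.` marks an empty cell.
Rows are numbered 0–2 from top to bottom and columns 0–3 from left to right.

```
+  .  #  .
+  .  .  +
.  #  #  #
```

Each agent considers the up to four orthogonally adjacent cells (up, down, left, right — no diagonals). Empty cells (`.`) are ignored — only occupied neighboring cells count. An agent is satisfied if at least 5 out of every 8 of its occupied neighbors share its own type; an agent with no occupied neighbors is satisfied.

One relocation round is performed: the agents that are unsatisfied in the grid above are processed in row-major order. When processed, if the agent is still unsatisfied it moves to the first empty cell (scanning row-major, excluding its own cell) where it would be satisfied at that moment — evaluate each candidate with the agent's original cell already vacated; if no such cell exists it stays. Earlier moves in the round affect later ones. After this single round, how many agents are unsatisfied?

1

Initially unsatisfied (in order): (1,3), (2,3).
  (1,3): no empty cell satisfies it; stays.
  (2,3) → (1,2).
Resulting grid:
+ . # .
+ . # +
. # # .
Unsatisfied now: (1,3).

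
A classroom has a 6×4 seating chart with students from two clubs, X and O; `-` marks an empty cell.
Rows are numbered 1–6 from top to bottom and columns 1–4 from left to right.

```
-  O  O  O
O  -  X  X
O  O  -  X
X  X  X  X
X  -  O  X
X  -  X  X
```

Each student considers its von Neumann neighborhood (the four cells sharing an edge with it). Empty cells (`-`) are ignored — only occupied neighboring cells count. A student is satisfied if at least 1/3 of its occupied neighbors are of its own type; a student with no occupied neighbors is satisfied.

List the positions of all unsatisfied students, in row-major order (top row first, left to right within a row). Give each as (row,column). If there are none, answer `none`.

(1,2)O 1/1 ok
(1,3)O 2/3 ok
(1,4)O 1/2 ok
(2,1)O 1/1 ok
(2,3)X 1/2 ok
(2,4)X 2/3 ok
(3,1)O 2/3 ok
(3,2)O 1/2 ok
(3,4)X 2/2 ok
(4,1)X 2/3 ok
(4,2)X 2/3 ok
(4,3)X 2/3 ok
(4,4)X 3/3 ok
(5,1)X 2/2 ok
(5,3)O 0/3 unhappy
(5,4)X 2/3 ok
(6,1)X 1/1 ok
(6,3)X 1/2 ok
(6,4)X 2/2 ok

(5,3)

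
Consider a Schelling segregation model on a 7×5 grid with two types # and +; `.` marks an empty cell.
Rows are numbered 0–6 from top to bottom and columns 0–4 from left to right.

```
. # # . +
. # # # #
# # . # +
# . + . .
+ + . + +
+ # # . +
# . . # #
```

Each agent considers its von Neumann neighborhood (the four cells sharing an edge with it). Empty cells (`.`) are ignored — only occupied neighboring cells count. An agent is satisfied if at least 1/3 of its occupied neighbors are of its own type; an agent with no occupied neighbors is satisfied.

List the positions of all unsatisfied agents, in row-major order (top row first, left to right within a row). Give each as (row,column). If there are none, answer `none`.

Row 0: (0,1)# 2/2 satisfied · (0,2)# 2/2 satisfied · (0,4)+ 0/1 not
Row 1: (1,1)# 3/3 satisfied · (1,2)# 3/3 satisfied · (1,3)# 3/3 satisfied · (1,4)# 1/3 satisfied
Row 2: (2,0)# 2/2 satisfied · (2,1)# 2/2 satisfied · (2,3)# 1/2 satisfied · (2,4)+ 0/2 not
Row 3: (3,0)# 1/2 satisfied · (3,2)+ 0/0 satisfied
Row 4: (4,0)+ 2/3 satisfied · (4,1)+ 1/2 satisfied · (4,3)+ 1/1 satisfied · (4,4)+ 2/2 satisfied
Row 5: (5,0)+ 1/3 satisfied · (5,1)# 1/3 satisfied · (5,2)# 1/1 satisfied · (5,4)+ 1/2 satisfied
Row 6: (6,0)# 0/1 not · (6,3)# 1/1 satisfied · (6,4)# 1/2 satisfied

(0,4), (2,4), (6,0)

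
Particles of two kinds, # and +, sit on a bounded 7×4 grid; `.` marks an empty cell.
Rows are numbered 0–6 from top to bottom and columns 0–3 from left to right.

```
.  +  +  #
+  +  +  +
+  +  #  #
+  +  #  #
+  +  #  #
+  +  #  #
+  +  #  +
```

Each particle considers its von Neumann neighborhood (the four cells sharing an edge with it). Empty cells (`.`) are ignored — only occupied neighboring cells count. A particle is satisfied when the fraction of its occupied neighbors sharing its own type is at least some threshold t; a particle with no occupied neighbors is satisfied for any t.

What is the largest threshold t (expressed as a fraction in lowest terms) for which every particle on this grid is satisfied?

(0,1)+ 2/2
(0,2)+ 2/3
(0,3)# 0/2
(1,0)+ 2/2
(1,1)+ 4/4
(1,2)+ 3/4
(1,3)+ 1/3
(2,0)+ 3/3
(2,1)+ 3/4
(2,2)# 2/4
(2,3)# 2/3
(3,0)+ 3/3
(3,1)+ 3/4
(3,2)# 3/4
(3,3)# 3/3
(4,0)+ 3/3
(4,1)+ 3/4
(4,2)# 3/4
(4,3)# 3/3
(5,0)+ 3/3
(5,1)+ 3/4
(5,2)# 3/4
(5,3)# 2/3
(6,0)+ 2/2
(6,1)+ 2/3
(6,2)# 1/3
(6,3)+ 0/2
The smallest same-type fraction is 0/2 at (0,3), which reduces to 0/1. Any threshold above that leaves this particle unsatisfied.

0/1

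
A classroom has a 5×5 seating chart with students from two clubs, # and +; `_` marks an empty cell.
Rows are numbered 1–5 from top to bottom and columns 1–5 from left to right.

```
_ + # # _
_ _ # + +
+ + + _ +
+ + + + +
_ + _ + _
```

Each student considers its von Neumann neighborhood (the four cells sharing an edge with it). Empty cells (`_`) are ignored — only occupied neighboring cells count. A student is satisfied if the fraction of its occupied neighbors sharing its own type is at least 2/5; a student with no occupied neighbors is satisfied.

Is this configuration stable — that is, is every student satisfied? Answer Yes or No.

No

Row 1: (1,2)+ 0/1 not · (1,3)# 2/3 satisfied · (1,4)# 1/2 satisfied
Row 2: (2,3)# 1/3 not · (2,4)+ 1/3 not · (2,5)+ 2/2 satisfied
Row 3: (3,1)+ 2/2 satisfied · (3,2)+ 3/3 satisfied · (3,3)+ 2/3 satisfied · (3,5)+ 2/2 satisfied
Row 4: (4,1)+ 2/2 satisfied · (4,2)+ 4/4 satisfied · (4,3)+ 3/3 satisfied · (4,4)+ 3/3 satisfied · (4,5)+ 2/2 satisfied
Row 5: (5,2)+ 1/1 satisfied · (5,4)+ 1/1 satisfied
For instance (1,2) has only 0/1 same-type neighbors, below 2/5.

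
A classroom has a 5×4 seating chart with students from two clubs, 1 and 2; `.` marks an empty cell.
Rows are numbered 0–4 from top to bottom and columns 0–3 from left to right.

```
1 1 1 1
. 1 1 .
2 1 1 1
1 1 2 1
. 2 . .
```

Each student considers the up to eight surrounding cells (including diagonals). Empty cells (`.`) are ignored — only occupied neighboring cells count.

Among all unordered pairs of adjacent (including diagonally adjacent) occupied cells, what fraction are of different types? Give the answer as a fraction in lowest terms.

11/35

Scan each occupied cell's neighbors to the right and below (and the two forward diagonals) so each pair is counted once.
From row 0: 0 unlike of 9 pairs (running 0/9).
From row 1: 1 unlike of 7 pairs (running 1/16).
From row 2: 6 unlike of 13 pairs (running 7/29).
From row 3: 4 unlike of 6 pairs (running 11/35).
Total adjacent occupied pairs: 35; unlike-type pairs: 11.
11/35 is already in lowest terms.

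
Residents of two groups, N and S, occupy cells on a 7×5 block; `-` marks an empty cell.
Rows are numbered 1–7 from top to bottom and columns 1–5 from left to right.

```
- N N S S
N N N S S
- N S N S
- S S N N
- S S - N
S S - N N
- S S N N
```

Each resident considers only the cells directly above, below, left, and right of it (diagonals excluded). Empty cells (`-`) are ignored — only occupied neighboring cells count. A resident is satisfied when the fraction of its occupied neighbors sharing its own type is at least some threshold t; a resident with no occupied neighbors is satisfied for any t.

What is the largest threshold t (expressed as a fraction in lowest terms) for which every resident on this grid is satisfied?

1/4

(1,2)N 2/2
(1,3)N 2/3
(1,4)S 2/3
(1,5)S 2/2
(2,1)N 1/1
(2,2)N 4/4
(2,3)N 2/4
(2,4)S 2/4
(2,5)S 3/3
(3,2)N 1/3
(3,3)S 1/4
(3,4)N 1/4
(3,5)S 1/3
(4,2)S 2/3
(4,3)S 3/4
(4,4)N 2/3
(4,5)N 2/3
(5,2)S 3/3
(5,3)S 2/2
(5,5)N 2/2
(6,1)S 1/1
(6,2)S 3/3
(6,4)N 2/2
(6,5)N 3/3
(7,2)S 2/2
(7,3)S 1/2
(7,4)N 2/3
(7,5)N 2/2
The smallest same-type fraction is 1/4 at (3,3), which reduces to 1/4. Any threshold above that leaves this resident unsatisfied.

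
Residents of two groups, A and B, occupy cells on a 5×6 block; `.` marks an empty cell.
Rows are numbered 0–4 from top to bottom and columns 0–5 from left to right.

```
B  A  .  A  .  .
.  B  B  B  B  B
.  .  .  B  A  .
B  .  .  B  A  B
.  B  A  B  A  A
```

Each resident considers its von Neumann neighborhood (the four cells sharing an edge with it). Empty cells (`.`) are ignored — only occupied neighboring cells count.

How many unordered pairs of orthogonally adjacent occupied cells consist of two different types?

Scan each occupied cell's neighbors to the right and below so each pair is counted once.
Row 0: B(0,0)–A(0,1)≠ A(0,1)–B(1,1)≠ A(0,3)–B(1,3)≠  → 3/3 unlike.
Row 1: B(1,1)–B(1,2)= B(1,2)–B(1,3)= B(1,3)–B(1,4)= B(1,3)–B(2,3)= B(1,4)–B(1,5)= B(1,4)–A(2,4)≠  → 1/6 unlike.
Row 2: B(2,3)–A(2,4)≠ B(2,3)–B(3,3)= A(2,4)–A(3,4)=  → 1/3 unlike.
Row 3: B(3,3)–A(3,4)≠ B(3,3)–B(4,3)= A(3,4)–B(3,5)≠ A(3,4)–A(4,4)= B(3,5)–A(4,5)≠  → 3/5 unlike.
Row 4: B(4,1)–A(4,2)≠ A(4,2)–B(4,3)≠ B(4,3)–A(4,4)≠ A(4,4)–A(4,5)=  → 3/4 unlike.
Total adjacent occupied pairs: 21; unlike-type pairs: 11.

11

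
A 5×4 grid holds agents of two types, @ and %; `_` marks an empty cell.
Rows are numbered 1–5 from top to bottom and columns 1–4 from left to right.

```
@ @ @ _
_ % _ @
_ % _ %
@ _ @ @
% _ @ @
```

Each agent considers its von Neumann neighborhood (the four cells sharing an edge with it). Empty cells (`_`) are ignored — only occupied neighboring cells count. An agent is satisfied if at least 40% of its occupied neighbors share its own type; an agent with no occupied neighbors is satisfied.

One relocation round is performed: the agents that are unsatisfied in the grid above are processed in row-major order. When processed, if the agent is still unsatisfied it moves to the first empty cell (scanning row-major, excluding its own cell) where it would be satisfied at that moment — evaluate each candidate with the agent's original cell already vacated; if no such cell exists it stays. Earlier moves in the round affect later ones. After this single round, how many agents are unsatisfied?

Initially unsatisfied (in order): (2,4), (3,4), (4,1), (5,1).
  (2,4) → (1,4).
  (3,4) → (2,1).
  (4,1) → (2,3).
  (5,1): now satisfied by earlier moves; stays.
Resulting grid:
@ @ @ @
% % @ _
_ % _ _
_ _ @ @
% _ @ @
All satisfied now.

0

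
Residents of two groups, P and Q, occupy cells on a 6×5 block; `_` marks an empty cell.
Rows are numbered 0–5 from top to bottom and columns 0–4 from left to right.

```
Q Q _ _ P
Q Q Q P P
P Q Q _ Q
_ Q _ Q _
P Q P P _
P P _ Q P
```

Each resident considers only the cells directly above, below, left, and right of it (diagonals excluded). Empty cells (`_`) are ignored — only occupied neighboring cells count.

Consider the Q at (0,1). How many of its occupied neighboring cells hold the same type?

2

Occupied neighbors of (0,1): (1,1)=Q, (0,0)=Q.
Same type (Q): 2 of 2.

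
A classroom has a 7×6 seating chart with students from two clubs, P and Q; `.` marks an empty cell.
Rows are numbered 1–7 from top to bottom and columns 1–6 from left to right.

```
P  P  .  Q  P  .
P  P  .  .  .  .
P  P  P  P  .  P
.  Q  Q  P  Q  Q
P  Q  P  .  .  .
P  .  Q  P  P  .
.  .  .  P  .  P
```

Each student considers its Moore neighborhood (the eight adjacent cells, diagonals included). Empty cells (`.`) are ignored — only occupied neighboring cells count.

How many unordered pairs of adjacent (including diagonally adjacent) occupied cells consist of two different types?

21

Scan each occupied cell's neighbors to the right and below (and the two forward diagonals) so each pair is counted once.
From row 1: 1 unlike of 6 pairs (running 1/6).
From row 2: 0 unlike of 6 pairs (running 1/12).
From row 3: 9 unlike of 14 pairs (running 10/26).
From row 4: 5 unlike of 10 pairs (running 15/36).
From row 5: 4 unlike of 7 pairs (running 19/43).
From row 6: 2 unlike of 6 pairs (running 21/49).
Total adjacent occupied pairs: 49; unlike-type pairs: 21.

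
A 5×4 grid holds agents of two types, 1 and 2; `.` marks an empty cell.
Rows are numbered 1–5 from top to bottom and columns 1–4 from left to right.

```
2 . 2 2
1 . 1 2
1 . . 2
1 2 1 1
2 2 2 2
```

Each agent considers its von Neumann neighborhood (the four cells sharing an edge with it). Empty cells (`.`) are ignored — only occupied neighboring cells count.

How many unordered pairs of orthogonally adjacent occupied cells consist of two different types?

9

Scan each occupied cell's neighbors to the right and below so each pair is counted once.
From row 1: 2 unlike of 4 pairs (running 2/4).
From row 2: 1 unlike of 3 pairs (running 3/7).
From row 3: 1 unlike of 2 pairs (running 4/9).
From row 4: 5 unlike of 7 pairs (running 9/16).
From row 5: 0 unlike of 3 pairs (running 9/19).
Total adjacent occupied pairs: 19; unlike-type pairs: 9.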